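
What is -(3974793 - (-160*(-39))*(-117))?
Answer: -4704873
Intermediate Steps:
-(3974793 - (-160*(-39))*(-117)) = -(3974793 - 6240*(-117)) = -(3974793 - 1*(-730080)) = -(3974793 + 730080) = -1*4704873 = -4704873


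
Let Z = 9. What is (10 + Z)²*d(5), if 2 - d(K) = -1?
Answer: 1083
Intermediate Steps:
d(K) = 3 (d(K) = 2 - 1*(-1) = 2 + 1 = 3)
(10 + Z)²*d(5) = (10 + 9)²*3 = 19²*3 = 361*3 = 1083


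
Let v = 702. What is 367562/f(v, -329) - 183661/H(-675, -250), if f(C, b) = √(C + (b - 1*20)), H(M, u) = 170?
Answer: -183661/170 + 367562*√353/353 ≈ 18483.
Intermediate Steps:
f(C, b) = √(-20 + C + b) (f(C, b) = √(C + (b - 20)) = √(C + (-20 + b)) = √(-20 + C + b))
367562/f(v, -329) - 183661/H(-675, -250) = 367562/(√(-20 + 702 - 329)) - 183661/170 = 367562/(√353) - 183661*1/170 = 367562*(√353/353) - 183661/170 = 367562*√353/353 - 183661/170 = -183661/170 + 367562*√353/353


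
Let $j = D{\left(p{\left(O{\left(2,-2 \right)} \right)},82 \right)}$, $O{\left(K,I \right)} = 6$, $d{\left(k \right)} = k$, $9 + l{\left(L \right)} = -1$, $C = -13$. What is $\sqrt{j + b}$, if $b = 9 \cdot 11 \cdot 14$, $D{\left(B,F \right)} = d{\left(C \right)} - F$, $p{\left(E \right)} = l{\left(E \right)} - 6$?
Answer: $\sqrt{1291} \approx 35.93$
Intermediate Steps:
$l{\left(L \right)} = -10$ ($l{\left(L \right)} = -9 - 1 = -10$)
$p{\left(E \right)} = -16$ ($p{\left(E \right)} = -10 - 6 = -16$)
$D{\left(B,F \right)} = -13 - F$
$b = 1386$ ($b = 99 \cdot 14 = 1386$)
$j = -95$ ($j = -13 - 82 = -95$)
$\sqrt{j + b} = \sqrt{-95 + 1386} = \sqrt{1291}$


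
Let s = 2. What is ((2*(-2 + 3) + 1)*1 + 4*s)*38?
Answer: 418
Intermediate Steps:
((2*(-2 + 3) + 1)*1 + 4*s)*38 = ((2*(-2 + 3) + 1)*1 + 4*2)*38 = ((2*1 + 1)*1 + 8)*38 = ((2 + 1)*1 + 8)*38 = (3*1 + 8)*38 = (3 + 8)*38 = 11*38 = 418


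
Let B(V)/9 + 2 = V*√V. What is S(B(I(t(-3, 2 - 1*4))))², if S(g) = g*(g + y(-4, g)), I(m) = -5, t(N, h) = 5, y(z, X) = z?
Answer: 78453441 - 35024400*I*√5 ≈ 7.8454e+7 - 7.8317e+7*I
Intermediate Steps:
B(V) = -18 + 9*V^(3/2) (B(V) = -18 + 9*(V*√V) = -18 + 9*V^(3/2))
S(g) = g*(-4 + g) (S(g) = g*(g - 4) = g*(-4 + g))
S(B(I(t(-3, 2 - 1*4))))² = ((-18 + 9*(-5)^(3/2))*(-4 + (-18 + 9*(-5)^(3/2))))² = ((-18 + 9*(-5*I*√5))*(-4 + (-18 + 9*(-5*I*√5))))² = ((-18 - 45*I*√5)*(-4 + (-18 - 45*I*√5)))² = ((-18 - 45*I*√5)*(-22 - 45*I*√5))² = ((-22 - 45*I*√5)*(-18 - 45*I*√5))² = (-22 - 45*I*√5)²*(-18 - 45*I*√5)²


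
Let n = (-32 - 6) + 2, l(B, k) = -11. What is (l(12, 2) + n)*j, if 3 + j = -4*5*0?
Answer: 141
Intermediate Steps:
n = -36 (n = -38 + 2 = -36)
j = -3 (j = -3 - 4*5*0 = -3 - 20*0 = -3 + 0 = -3)
(l(12, 2) + n)*j = (-11 - 36)*(-3) = -47*(-3) = 141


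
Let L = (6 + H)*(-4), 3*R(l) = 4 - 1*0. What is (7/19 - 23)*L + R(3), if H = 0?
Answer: 31036/57 ≈ 544.49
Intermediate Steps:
R(l) = 4/3 (R(l) = (4 - 1*0)/3 = (4 + 0)/3 = (⅓)*4 = 4/3)
L = -24 (L = (6 + 0)*(-4) = 6*(-4) = -24)
(7/19 - 23)*L + R(3) = (7/19 - 23)*(-24) + 4/3 = -430/19*(-24) + 4/3 = 10320/19 + 4/3 = 31036/57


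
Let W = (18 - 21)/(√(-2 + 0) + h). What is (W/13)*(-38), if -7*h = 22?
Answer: -2926/1261 - 931*I*√2/1261 ≈ -2.3204 - 1.0441*I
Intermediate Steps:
h = -22/7 (h = -⅐*22 = -22/7 ≈ -3.1429)
W = -3/(-22/7 + I*√2) (W = (18 - 21)/(√(-2 + 0) - 22/7) = -3/(√(-2) - 22/7) = -3/(I*√2 - 22/7) = -3/(-22/7 + I*√2) ≈ 0.79381 + 0.3572*I)
(W/13)*(-38) = ((77/97 + 49*I*√2/194)/13)*(-38) = (77/1261 + 49*I*√2/2522)*(-38) = -2926/1261 - 931*I*√2/1261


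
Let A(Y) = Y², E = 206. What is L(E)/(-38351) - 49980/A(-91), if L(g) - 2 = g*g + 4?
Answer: -46290718/6481319 ≈ -7.1422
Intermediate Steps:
L(g) = 6 + g² (L(g) = 2 + (g*g + 4) = 2 + (g² + 4) = 2 + (4 + g²) = 6 + g²)
L(E)/(-38351) - 49980/A(-91) = (6 + 206²)/(-38351) - 49980/((-91)²) = (6 + 42436)*(-1/38351) - 49980/8281 = 42442*(-1/38351) - 49980*1/8281 = -42442/38351 - 1020/169 = -46290718/6481319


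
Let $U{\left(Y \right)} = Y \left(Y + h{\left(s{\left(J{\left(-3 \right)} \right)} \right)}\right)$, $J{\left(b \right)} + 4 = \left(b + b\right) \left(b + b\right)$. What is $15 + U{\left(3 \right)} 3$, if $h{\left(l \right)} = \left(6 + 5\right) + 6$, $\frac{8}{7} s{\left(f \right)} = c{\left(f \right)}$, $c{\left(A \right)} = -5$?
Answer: $195$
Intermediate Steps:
$J{\left(b \right)} = -4 + 4 b^{2}$ ($J{\left(b \right)} = -4 + \left(b + b\right) \left(b + b\right) = -4 + 2 b 2 b = -4 + 4 b^{2}$)
$s{\left(f \right)} = - \frac{35}{8}$ ($s{\left(f \right)} = \frac{7}{8} \left(-5\right) = - \frac{35}{8}$)
$h{\left(l \right)} = 17$ ($h{\left(l \right)} = 11 + 6 = 17$)
$U{\left(Y \right)} = Y \left(17 + Y\right)$ ($U{\left(Y \right)} = Y \left(Y + 17\right) = Y \left(17 + Y\right)$)
$15 + U{\left(3 \right)} 3 = 15 + 3 \left(17 + 3\right) 3 = 15 + 3 \cdot 20 \cdot 3 = 15 + 60 \cdot 3 = 15 + 180 = 195$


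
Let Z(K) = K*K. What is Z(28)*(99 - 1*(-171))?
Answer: 211680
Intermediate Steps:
Z(K) = K**2
Z(28)*(99 - 1*(-171)) = 28**2*(99 - 1*(-171)) = 784*(99 + 171) = 784*270 = 211680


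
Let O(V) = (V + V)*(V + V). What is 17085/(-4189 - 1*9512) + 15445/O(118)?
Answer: -246651405/254363632 ≈ -0.96968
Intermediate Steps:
O(V) = 4*V² (O(V) = (2*V)*(2*V) = 4*V²)
17085/(-4189 - 1*9512) + 15445/O(118) = 17085/(-4189 - 1*9512) + 15445/((4*118²)) = 17085/(-4189 - 9512) + 15445/((4*13924)) = 17085/(-13701) + 15445/55696 = 17085*(-1/13701) + 15445*(1/55696) = -5695/4567 + 15445/55696 = -246651405/254363632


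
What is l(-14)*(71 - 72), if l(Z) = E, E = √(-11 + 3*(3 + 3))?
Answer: -√7 ≈ -2.6458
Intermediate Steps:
E = √7 (E = √(-11 + 3*6) = √(-11 + 18) = √7 ≈ 2.6458)
l(Z) = √7
l(-14)*(71 - 72) = √7*(71 - 72) = √7*(-1) = -√7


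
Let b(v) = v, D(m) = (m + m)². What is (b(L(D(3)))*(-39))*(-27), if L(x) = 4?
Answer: 4212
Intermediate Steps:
D(m) = 4*m² (D(m) = (2*m)² = 4*m²)
(b(L(D(3)))*(-39))*(-27) = (4*(-39))*(-27) = -156*(-27) = 4212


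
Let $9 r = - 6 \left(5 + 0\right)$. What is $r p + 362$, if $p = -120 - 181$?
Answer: $\frac{4096}{3} \approx 1365.3$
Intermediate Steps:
$p = -301$
$r = - \frac{10}{3}$ ($r = \frac{\left(-6\right) \left(5 + 0\right)}{9} = \frac{\left(-6\right) 5}{9} = \frac{1}{9} \left(-30\right) = - \frac{10}{3} \approx -3.3333$)
$r p + 362 = \left(- \frac{10}{3}\right) \left(-301\right) + 362 = \frac{3010}{3} + 362 = \frac{4096}{3}$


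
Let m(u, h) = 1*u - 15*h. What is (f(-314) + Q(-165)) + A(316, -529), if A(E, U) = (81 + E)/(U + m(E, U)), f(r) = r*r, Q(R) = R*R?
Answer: 971590159/7722 ≈ 1.2582e+5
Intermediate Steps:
Q(R) = R²
f(r) = r²
m(u, h) = u - 15*h
A(E, U) = (81 + E)/(E - 14*U) (A(E, U) = (81 + E)/(U + (E - 15*U)) = (81 + E)/(E - 14*U))
(f(-314) + Q(-165)) + A(316, -529) = ((-314)² + (-165)²) + (81 + 316)/(316 - 14*(-529)) = (98596 + 27225) + 397/(316 + 7406) = 125821 + 397/7722 = 971590159/7722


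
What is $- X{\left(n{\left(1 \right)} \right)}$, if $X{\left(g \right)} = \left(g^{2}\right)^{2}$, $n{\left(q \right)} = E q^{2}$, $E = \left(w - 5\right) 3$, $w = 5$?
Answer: $0$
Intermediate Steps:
$E = 0$ ($E = \left(5 - 5\right) 3 = 0 \cdot 3 = 0$)
$n{\left(q \right)} = 0$ ($n{\left(q \right)} = 0 q^{2} = 0$)
$X{\left(g \right)} = g^{4}$
$- X{\left(n{\left(1 \right)} \right)} = - 0^{4} = \left(-1\right) 0 = 0$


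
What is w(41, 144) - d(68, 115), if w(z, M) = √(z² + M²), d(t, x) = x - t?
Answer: -47 + √22417 ≈ 102.72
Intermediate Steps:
w(z, M) = √(M² + z²)
w(41, 144) - d(68, 115) = √(144² + 41²) - (115 - 1*68) = √(20736 + 1681) - (115 - 68) = √22417 - 1*47 = √22417 - 47 = -47 + √22417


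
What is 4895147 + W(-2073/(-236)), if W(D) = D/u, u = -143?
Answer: 165201418883/33748 ≈ 4.8951e+6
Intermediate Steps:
W(D) = -D/143 (W(D) = D/(-143) = D*(-1/143) = -D/143)
4895147 + W(-2073/(-236)) = 4895147 - (-2073)/(143*(-236)) = 4895147 - (-2073)*(-1)/(143*236) = 4895147 - 1/143*2073/236 = 4895147 - 2073/33748 = 165201418883/33748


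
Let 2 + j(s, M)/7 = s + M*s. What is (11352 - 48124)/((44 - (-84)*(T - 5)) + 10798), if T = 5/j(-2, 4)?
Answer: -36772/10417 ≈ -3.5300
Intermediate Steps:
j(s, M) = -14 + 7*s + 7*M*s (j(s, M) = -14 + 7*(s + M*s) = -14 + (7*s + 7*M*s) = -14 + 7*s + 7*M*s)
T = -5/84 (T = 5/(-14 + 7*(-2) + 7*4*(-2)) = 5/(-14 - 14 - 56) = 5/(-84) = 5*(-1/84) = -5/84 ≈ -0.059524)
(11352 - 48124)/((44 - (-84)*(T - 5)) + 10798) = (11352 - 48124)/((44 - (-84)*(-5/84 - 5)) + 10798) = -36772/((44 - (-84)*(-425)/84) + 10798) = -36772/((44 - 42*425/42) + 10798) = -36772/((44 - 425) + 10798) = -36772/(-381 + 10798) = -36772/10417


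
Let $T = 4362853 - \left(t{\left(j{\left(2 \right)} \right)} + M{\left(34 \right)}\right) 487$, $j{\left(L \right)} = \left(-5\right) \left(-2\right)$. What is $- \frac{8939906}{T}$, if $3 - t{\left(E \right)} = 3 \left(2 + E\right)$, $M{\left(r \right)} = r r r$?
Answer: $\frac{4469953}{7381062} \approx 0.6056$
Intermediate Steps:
$M{\left(r \right)} = r^{3}$ ($M{\left(r \right)} = r^{2} r = r^{3}$)
$j{\left(L \right)} = 10$
$t{\left(E \right)} = -3 - 3 E$ ($t{\left(E \right)} = 3 - 3 \left(2 + E\right) = 3 - \left(6 + 3 E\right) = -3 - 3 E$)
$T = -14762124$ ($T = 4362853 - \left(\left(-3 - 30\right) + 34^{3}\right) 487 = 4362853 - \left(\left(-3 - 30\right) + 39304\right) 487 = 4362853 - \left(-33 + 39304\right) 487 = 4362853 - 39271 \cdot 487 = 4362853 - 19124977 = -14762124$)
$- \frac{8939906}{T} = - \frac{8939906}{-14762124} = \left(-8939906\right) \left(- \frac{1}{14762124}\right) = \frac{4469953}{7381062}$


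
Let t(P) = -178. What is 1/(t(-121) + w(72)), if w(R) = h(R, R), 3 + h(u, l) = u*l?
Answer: 1/5003 ≈ 0.00019988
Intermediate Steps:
h(u, l) = -3 + l*u (h(u, l) = -3 + u*l = -3 + l*u)
w(R) = -3 + R² (w(R) = -3 + R*R = -3 + R²)
1/(t(-121) + w(72)) = 1/(-178 + (-3 + 72²)) = 1/(-178 + (-3 + 5184)) = 1/(-178 + 5181) = 1/5003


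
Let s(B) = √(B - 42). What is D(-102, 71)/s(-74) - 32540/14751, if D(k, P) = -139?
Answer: -32540/14751 + 139*I*√29/58 ≈ -2.206 + 12.906*I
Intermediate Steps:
s(B) = √(-42 + B)
D(-102, 71)/s(-74) - 32540/14751 = -139/√(-42 - 74) - 32540/14751 = -139*(-I*√29/58) - 32540*1/14751 = -139*(-I*√29/58) - 32540/14751 = -(-139)*I*√29/58 - 32540/14751 = 139*I*√29/58 - 32540/14751 = -32540/14751 + 139*I*√29/58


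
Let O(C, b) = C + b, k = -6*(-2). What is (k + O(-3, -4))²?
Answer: 25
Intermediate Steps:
k = 12
(k + O(-3, -4))² = (12 + (-3 - 4))² = (12 - 7)² = 5² = 25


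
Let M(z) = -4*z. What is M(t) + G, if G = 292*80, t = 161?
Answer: 22716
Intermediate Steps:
G = 23360
M(t) + G = -4*161 + 23360 = -644 + 23360 = 22716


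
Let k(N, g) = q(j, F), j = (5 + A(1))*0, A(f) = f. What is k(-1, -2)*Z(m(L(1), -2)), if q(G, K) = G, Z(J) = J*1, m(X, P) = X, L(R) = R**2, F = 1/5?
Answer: 0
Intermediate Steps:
F = 1/5 ≈ 0.20000
j = 0 (j = (5 + 1)*0 = 6*0 = 0)
Z(J) = J
k(N, g) = 0
k(-1, -2)*Z(m(L(1), -2)) = 0*1**2 = 0*1 = 0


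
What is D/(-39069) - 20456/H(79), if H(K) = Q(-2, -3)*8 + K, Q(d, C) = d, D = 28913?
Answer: -89001887/273483 ≈ -325.44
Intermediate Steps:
H(K) = -16 + K (H(K) = -2*8 + K = -16 + K)
D/(-39069) - 20456/H(79) = 28913/(-39069) - 20456/(-16 + 79) = 28913*(-1/39069) - 20456/63 = -28913/39069 - 20456*1/63 = -28913/39069 - 20456/63 = -89001887/273483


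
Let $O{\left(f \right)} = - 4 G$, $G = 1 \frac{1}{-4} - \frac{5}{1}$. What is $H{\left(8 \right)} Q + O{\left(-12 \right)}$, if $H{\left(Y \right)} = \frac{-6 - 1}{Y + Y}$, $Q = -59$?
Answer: $\frac{749}{16} \approx 46.813$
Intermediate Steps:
$G = - \frac{21}{4}$ ($G = 1 \left(- \frac{1}{4}\right) - 5 = - \frac{1}{4} - 5 = - \frac{21}{4} \approx -5.25$)
$H{\left(Y \right)} = - \frac{7}{2 Y}$
$O{\left(f \right)} = 21$ ($O{\left(f \right)} = \left(-4\right) \left(- \frac{21}{4}\right) = 21$)
$H{\left(8 \right)} Q + O{\left(-12 \right)} = - \frac{7}{2 \cdot 8} \left(-59\right) + 21 = \left(- \frac{7}{2}\right) \frac{1}{8} \left(-59\right) + 21 = \left(- \frac{7}{16}\right) \left(-59\right) + 21 = \frac{413}{16} + 21 = \frac{749}{16}$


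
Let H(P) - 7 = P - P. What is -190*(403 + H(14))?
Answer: -77900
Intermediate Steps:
H(P) = 7 (H(P) = 7 + (P - P) = 7 + 0 = 7)
-190*(403 + H(14)) = -190*(403 + 7) = -190*410 = -77900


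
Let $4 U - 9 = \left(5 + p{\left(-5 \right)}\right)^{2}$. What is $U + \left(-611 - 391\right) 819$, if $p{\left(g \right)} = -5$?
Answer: $- \frac{3282543}{4} \approx -8.2064 \cdot 10^{5}$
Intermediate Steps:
$U = \frac{9}{4}$ ($U = \frac{9}{4} + \frac{\left(5 - 5\right)^{2}}{4} = \frac{9}{4} + \frac{0^{2}}{4} = \frac{9}{4} + \frac{1}{4} \cdot 0 = \frac{9}{4} + 0 = \frac{9}{4} \approx 2.25$)
$U + \left(-611 - 391\right) 819 = \frac{9}{4} + \left(-611 - 391\right) 819 = \frac{9}{4} - 820638 = - \frac{3282543}{4}$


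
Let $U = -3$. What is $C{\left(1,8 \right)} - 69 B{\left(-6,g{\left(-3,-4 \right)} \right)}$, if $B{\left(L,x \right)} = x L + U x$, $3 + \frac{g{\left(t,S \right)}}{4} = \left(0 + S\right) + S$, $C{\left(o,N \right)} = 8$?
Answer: $-27316$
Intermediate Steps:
$g{\left(t,S \right)} = -12 + 8 S$ ($g{\left(t,S \right)} = -12 + 4 \left(\left(0 + S\right) + S\right) = -12 + 4 \left(S + S\right) = -12 + 4 \cdot 2 S = -12 + 8 S$)
$B{\left(L,x \right)} = - 3 x + L x$ ($B{\left(L,x \right)} = x L - 3 x = L x - 3 x = - 3 x + L x$)
$C{\left(1,8 \right)} - 69 B{\left(-6,g{\left(-3,-4 \right)} \right)} = 8 - 69 \left(-12 + 8 \left(-4\right)\right) \left(-3 - 6\right) = 8 - 69 \left(-12 - 32\right) \left(-9\right) = 8 - 69 \left(\left(-44\right) \left(-9\right)\right) = 8 - 27324 = -27316$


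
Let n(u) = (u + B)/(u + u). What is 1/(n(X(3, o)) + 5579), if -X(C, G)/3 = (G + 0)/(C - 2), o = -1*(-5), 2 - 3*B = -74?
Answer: 90/502079 ≈ 0.00017925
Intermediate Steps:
B = 76/3 (B = 2/3 - 1/3*(-74) = 2/3 + 74/3 = 76/3 ≈ 25.333)
o = 5
X(C, G) = -3*G/(-2 + C) (X(C, G) = -3*(G + 0)/(C - 2) = -3*G/(-2 + C))
n(u) = (76/3 + u)/(2*u) (n(u) = (u + 76/3)/(u + u) = (76/3 + u)/((2*u)) = (76/3 + u)*(1/(2*u)) = (76/3 + u)/(2*u))
1/(n(X(3, o)) + 5579) = 1/((76 + 3*(-3*5/(-2 + 3)))/(6*((-3*5/(-2 + 3)))) + 5579) = 1/((76 + 3*(-3*5/1))/(6*((-3*5/1))) + 5579) = 1/((76 + 3*(-3*5*1))/(6*((-3*5*1))) + 5579) = 1/((1/6)*(76 + 3*(-15))/(-15) + 5579) = 1/((1/6)*(-1/15)*(76 - 45) + 5579) = 1/((1/6)*(-1/15)*31 + 5579) = 1/(-31/90 + 5579) = 1/(502079/90) = 90/502079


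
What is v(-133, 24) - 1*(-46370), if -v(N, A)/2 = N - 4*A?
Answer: 46828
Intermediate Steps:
v(N, A) = -2*N + 8*A (v(N, A) = -2*(N - 4*A) = -2*N + 8*A)
v(-133, 24) - 1*(-46370) = (-2*(-133) + 8*24) - 1*(-46370) = (266 + 192) + 46370 = 458 + 46370 = 46828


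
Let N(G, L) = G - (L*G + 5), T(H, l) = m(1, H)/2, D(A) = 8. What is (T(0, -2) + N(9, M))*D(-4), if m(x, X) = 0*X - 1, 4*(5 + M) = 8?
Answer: 244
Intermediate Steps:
M = -3 (M = -5 + (1/4)*8 = -5 + 2 = -3)
m(x, X) = -1 (m(x, X) = 0 - 1 = -1)
T(H, l) = -1/2
N(G, L) = -5 + G - G*L (N(G, L) = G - (G*L + 5) = G - (5 + G*L) = G + (-5 - G*L) = -5 + G - G*L)
(T(0, -2) + N(9, M))*D(-4) = (-1/2 + (-5 + 9 - 1*9*(-3)))*8 = (-1/2 + (-5 + 9 + 27))*8 = (-1/2 + 31)*8 = (61/2)*8 = 244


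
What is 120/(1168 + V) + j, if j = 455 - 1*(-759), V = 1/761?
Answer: 359718002/296283 ≈ 1214.1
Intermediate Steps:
V = 1/761 ≈ 0.0013141
j = 1214 (j = 455 + 759 = 1214)
120/(1168 + V) + j = 120/(1168 + 1/761) + 1214 = 120/(888849/761) + 1214 = 120*(761/888849) + 1214 = 30440/296283 + 1214 = 359718002/296283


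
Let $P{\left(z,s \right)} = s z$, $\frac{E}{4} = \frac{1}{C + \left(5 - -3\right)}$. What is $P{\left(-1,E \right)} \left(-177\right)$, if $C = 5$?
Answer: $\frac{708}{13} \approx 54.462$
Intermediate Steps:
$E = \frac{4}{13}$ ($E = \frac{4}{5 + \left(5 - -3\right)} = \frac{4}{5 + \left(5 + 3\right)} = \frac{4}{5 + 8} = \frac{4}{13} \approx 0.30769$)
$P{\left(-1,E \right)} \left(-177\right) = \frac{4}{13} \left(-1\right) \left(-177\right) = \left(- \frac{4}{13}\right) \left(-177\right) = \frac{708}{13}$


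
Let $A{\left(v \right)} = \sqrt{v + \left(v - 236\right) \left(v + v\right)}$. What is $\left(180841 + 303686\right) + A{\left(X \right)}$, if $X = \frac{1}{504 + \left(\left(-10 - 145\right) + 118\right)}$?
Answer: $484527 + \frac{i \sqrt{219955}}{467} \approx 4.8453 \cdot 10^{5} + 1.0043 i$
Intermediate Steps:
$X = \frac{1}{467}$ ($X = \frac{1}{504 + \left(-155 + 118\right)} = \frac{1}{504 - 37} = \frac{1}{467} \approx 0.0021413$)
$A{\left(v \right)} = \sqrt{v + 2 v \left(-236 + v\right)}$ ($A{\left(v \right)} = \sqrt{v + \left(-236 + v\right) 2 v} = \sqrt{v + 2 v \left(-236 + v\right)}$)
$\left(180841 + 303686\right) + A{\left(X \right)} = \left(180841 + 303686\right) + \sqrt{\frac{-471 + 2 \cdot \frac{1}{467}}{467}} = 484527 + \sqrt{\frac{-471 + \frac{2}{467}}{467}} = 484527 + \sqrt{\frac{1}{467} \left(- \frac{219955}{467}\right)} = 484527 + \sqrt{- \frac{219955}{218089}} = 484527 + \frac{i \sqrt{219955}}{467}$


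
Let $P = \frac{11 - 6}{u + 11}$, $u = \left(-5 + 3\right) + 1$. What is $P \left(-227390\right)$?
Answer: $-113695$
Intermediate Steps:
$u = -1$ ($u = -2 + 1 = -1$)
$P = \frac{1}{2}$ ($P = \frac{11 - 6}{-1 + 11} = \frac{5}{10} = 5 \cdot \frac{1}{10} = \frac{1}{2} \approx 0.5$)
$P \left(-227390\right) = \frac{1}{2} \left(-227390\right) = -113695$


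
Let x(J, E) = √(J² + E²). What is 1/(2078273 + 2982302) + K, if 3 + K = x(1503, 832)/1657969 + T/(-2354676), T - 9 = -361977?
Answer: -2826356244152/993001208225 + √2951233/1657969 ≈ -2.8452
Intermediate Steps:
T = -361968 (T = 9 - 361977 = -361968)
x(J, E) = √(E² + J²)
K = -558505/196223 + √2951233/1657969 (K = -3 + (√(832² + 1503²)/1657969 - 361968/(-2354676)) = -3 + (√(692224 + 2259009)*(1/1657969) - 361968*(-1/2354676)) = -3 + (√2951233*(1/1657969) + 30164/196223) = -3 + (√2951233/1657969 + 30164/196223) = -3 + (30164/196223 + √2951233/1657969) = -558505/196223 + √2951233/1657969 ≈ -2.8452)
1/(2078273 + 2982302) + K = 1/(2078273 + 2982302) + (-558505/196223 + √2951233/1657969) = 1/5060575 + (-558505/196223 + √2951233/1657969) = -2826356244152/993001208225 + √2951233/1657969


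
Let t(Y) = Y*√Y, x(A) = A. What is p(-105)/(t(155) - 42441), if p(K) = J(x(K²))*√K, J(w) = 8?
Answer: -169764*I*√105/898757303 - 3100*I*√651/898757303 ≈ -0.0020235*I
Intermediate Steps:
t(Y) = Y^(3/2)
p(K) = 8*√K
p(-105)/(t(155) - 42441) = (8*√(-105))/(155^(3/2) - 42441) = (8*(I*√105))/(155*√155 - 42441) = (8*I*√105)/(-42441 + 155*√155) = 8*I*√105/(-42441 + 155*√155)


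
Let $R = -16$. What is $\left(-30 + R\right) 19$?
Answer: $-874$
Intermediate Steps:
$\left(-30 + R\right) 19 = \left(-30 - 16\right) 19 = \left(-46\right) 19 = -874$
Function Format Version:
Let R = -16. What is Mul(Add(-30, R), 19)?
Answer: -874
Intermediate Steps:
Mul(Add(-30, R), 19) = Mul(Add(-30, -16), 19) = Mul(-46, 19) = -874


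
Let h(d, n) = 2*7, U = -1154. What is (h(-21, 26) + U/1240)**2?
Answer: 65658609/384400 ≈ 170.81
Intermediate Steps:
h(d, n) = 14
(h(-21, 26) + U/1240)**2 = (14 - 1154/1240)**2 = (14 - 1154*1/1240)**2 = (14 - 577/620)**2 = (8103/620)**2 = 65658609/384400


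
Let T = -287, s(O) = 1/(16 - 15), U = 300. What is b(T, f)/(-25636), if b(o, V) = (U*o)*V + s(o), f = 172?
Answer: 14809199/25636 ≈ 577.67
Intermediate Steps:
s(O) = 1 (s(O) = 1/1 = 1)
b(o, V) = 1 + 300*V*o (b(o, V) = (300*o)*V + 1 = 300*V*o + 1 = 1 + 300*V*o)
b(T, f)/(-25636) = (1 + 300*172*(-287))/(-25636) = (1 - 14809200)*(-1/25636) = -14809199*(-1/25636) = 14809199/25636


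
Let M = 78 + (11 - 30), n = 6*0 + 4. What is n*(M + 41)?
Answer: 400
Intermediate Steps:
n = 4 (n = 0 + 4 = 4)
M = 59 (M = 78 - 19 = 59)
n*(M + 41) = 4*(59 + 41) = 4*100 = 400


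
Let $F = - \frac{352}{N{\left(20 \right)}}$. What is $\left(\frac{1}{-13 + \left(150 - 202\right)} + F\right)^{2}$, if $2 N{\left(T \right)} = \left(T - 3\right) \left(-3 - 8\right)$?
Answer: $\frac{17164449}{1221025} \approx 14.057$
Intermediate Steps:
$N{\left(T \right)} = \frac{33}{2} - \frac{11 T}{2}$ ($N{\left(T \right)} = \frac{\left(T - 3\right) \left(-3 - 8\right)}{2} = \frac{\left(-3 + T\right) \left(-11\right)}{2} = \frac{33 - 11 T}{2} = \frac{33}{2} - \frac{11 T}{2}$)
$F = \frac{64}{17}$ ($F = - \frac{352}{\frac{33}{2} - 110} = - \frac{352}{- \frac{187}{2}} = \left(-352\right) \left(- \frac{2}{187}\right) = \frac{64}{17} \approx 3.7647$)
$\left(\frac{1}{-13 + \left(150 - 202\right)} + F\right)^{2} = \left(\frac{1}{-13 + \left(150 - 202\right)} + \frac{64}{17}\right)^{2} = \left(\frac{1}{-13 - 52} + \frac{64}{17}\right)^{2} = \left(\frac{1}{-65} + \frac{64}{17}\right)^{2} = \left(- \frac{1}{65} + \frac{64}{17}\right)^{2} = \left(\frac{4143}{1105}\right)^{2} = \frac{17164449}{1221025}$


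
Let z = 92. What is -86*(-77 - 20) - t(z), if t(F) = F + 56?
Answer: 8194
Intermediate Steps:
t(F) = 56 + F
-86*(-77 - 20) - t(z) = -86*(-77 - 20) - (56 + 92) = -86*(-97) - 1*148 = 8342 - 148 = 8194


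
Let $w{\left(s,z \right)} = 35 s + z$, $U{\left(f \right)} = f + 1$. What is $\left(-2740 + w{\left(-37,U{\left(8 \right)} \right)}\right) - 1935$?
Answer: $-5961$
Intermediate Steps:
$U{\left(f \right)} = 1 + f$
$w{\left(s,z \right)} = z + 35 s$
$\left(-2740 + w{\left(-37,U{\left(8 \right)} \right)}\right) - 1935 = \left(-2740 + \left(\left(1 + 8\right) + 35 \left(-37\right)\right)\right) - 1935 = \left(-2740 + \left(9 - 1295\right)\right) - 1935 = \left(-2740 - 1286\right) - 1935 = -4026 - 1935 = -5961$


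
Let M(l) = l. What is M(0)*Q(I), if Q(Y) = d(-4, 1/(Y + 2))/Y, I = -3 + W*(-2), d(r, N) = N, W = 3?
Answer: 0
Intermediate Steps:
I = -9 (I = -3 + 3*(-2) = -3 - 6 = -9)
Q(Y) = 1/(Y*(2 + Y)) (Q(Y) = 1/((Y + 2)*Y) = 1/((2 + Y)*Y) = 1/(Y*(2 + Y)))
M(0)*Q(I) = 0*(1/((-9)*(2 - 9))) = 0*(-1/9/(-7)) = 0*(-1/9*(-1/7)) = 0*(1/63) = 0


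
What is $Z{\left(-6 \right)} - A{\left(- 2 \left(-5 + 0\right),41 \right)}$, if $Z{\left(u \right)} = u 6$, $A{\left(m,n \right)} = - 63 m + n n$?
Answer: $-1087$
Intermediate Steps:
$A{\left(m,n \right)} = n^{2} - 63 m$ ($A{\left(m,n \right)} = - 63 m + n^{2} = n^{2} - 63 m$)
$Z{\left(u \right)} = 6 u$
$Z{\left(-6 \right)} - A{\left(- 2 \left(-5 + 0\right),41 \right)} = 6 \left(-6\right) - \left(41^{2} - 63 \left(- 2 \left(-5 + 0\right)\right)\right) = -36 - \left(1681 - 63 \left(\left(-2\right) \left(-5\right)\right)\right) = -36 - \left(1681 - 630\right) = -36 - 1051 = -1087$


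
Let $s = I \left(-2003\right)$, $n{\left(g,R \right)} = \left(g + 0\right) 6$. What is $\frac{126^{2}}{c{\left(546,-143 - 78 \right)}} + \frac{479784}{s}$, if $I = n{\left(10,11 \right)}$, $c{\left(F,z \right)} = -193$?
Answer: $- \frac{166714666}{1932895} \approx -86.251$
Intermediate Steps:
$n{\left(g,R \right)} = 6 g$ ($n{\left(g,R \right)} = g 6 = 6 g$)
$I = 60$ ($I = 6 \cdot 10 = 60$)
$s = -120180$ ($s = 60 \left(-2003\right) = -120180$)
$\frac{126^{2}}{c{\left(546,-143 - 78 \right)}} + \frac{479784}{s} = \frac{126^{2}}{-193} + \frac{479784}{-120180} = 15876 \left(- \frac{1}{193}\right) + 479784 \left(- \frac{1}{120180}\right) = - \frac{15876}{193} - \frac{39982}{10015} = - \frac{166714666}{1932895}$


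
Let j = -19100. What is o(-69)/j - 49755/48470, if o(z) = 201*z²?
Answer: -4733422017/92577700 ≈ -51.129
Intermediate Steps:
o(-69)/j - 49755/48470 = (201*(-69)²)/(-19100) - 49755/48470 = (201*4761)*(-1/19100) - 49755*1/48470 = 956961*(-1/19100) - 9951/9694 = -956961/19100 - 9951/9694 = -4733422017/92577700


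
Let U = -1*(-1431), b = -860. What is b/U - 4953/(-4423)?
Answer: 3283963/6329313 ≈ 0.51885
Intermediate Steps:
U = 1431
b/U - 4953/(-4423) = -860/1431 - 4953/(-4423) = -860*1/1431 - 4953*(-1/4423) = -860/1431 + 4953/4423 = 3283963/6329313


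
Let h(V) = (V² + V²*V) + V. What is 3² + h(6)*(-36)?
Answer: -9279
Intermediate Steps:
h(V) = V + V² + V³ (h(V) = (V² + V³) + V = V + V² + V³)
3² + h(6)*(-36) = 3² + (6*(1 + 6 + 6²))*(-36) = 9 + (6*(1 + 6 + 36))*(-36) = 9 + (6*43)*(-36) = 9 + 258*(-36) = 9 - 9288 = -9279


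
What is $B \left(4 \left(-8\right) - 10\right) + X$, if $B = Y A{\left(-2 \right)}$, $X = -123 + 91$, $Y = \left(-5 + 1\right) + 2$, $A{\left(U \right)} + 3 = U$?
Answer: $-452$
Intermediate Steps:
$A{\left(U \right)} = -3 + U$
$Y = -2$ ($Y = -4 + 2 = -2$)
$X = -32$
$B = 10$ ($B = - 2 \left(-3 - 2\right) = \left(-2\right) \left(-5\right) = 10$)
$B \left(4 \left(-8\right) - 10\right) + X = 10 \left(4 \left(-8\right) - 10\right) - 32 = 10 \left(-32 - 10\right) - 32 = 10 \left(-42\right) - 32 = -420 - 32 = -452$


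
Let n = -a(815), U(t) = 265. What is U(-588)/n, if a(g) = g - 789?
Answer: -265/26 ≈ -10.192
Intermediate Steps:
a(g) = -789 + g
n = -26 (n = -(-789 + 815) = -1*26 = -26)
U(-588)/n = 265/(-26) = 265*(-1/26) = -265/26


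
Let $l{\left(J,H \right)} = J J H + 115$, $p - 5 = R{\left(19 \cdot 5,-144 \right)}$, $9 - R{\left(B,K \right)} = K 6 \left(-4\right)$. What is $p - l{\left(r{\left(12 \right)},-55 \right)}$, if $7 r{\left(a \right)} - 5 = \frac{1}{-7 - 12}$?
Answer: $- \frac{62433793}{17689} \approx -3529.5$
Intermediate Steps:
$r{\left(a \right)} = \frac{94}{133}$ ($r{\left(a \right)} = \frac{5}{7} + \frac{1}{7 \left(-7 - 12\right)} = \frac{5}{7} + \frac{1}{7 \left(-19\right)} = \frac{5}{7} + \frac{1}{7} \left(- \frac{1}{19}\right) = \frac{5}{7} - \frac{1}{133} = \frac{94}{133}$)
$R{\left(B,K \right)} = 9 + 24 K$ ($R{\left(B,K \right)} = 9 - K 6 \left(-4\right) = 9 - 6 K \left(-4\right) = 9 - - 24 K = 9 + 24 K$)
$p = -3442$ ($p = 5 + \left(9 + 24 \left(-144\right)\right) = 5 + \left(9 - 3456\right) = 5 - 3447 = -3442$)
$l{\left(J,H \right)} = 115 + H J^{2}$ ($l{\left(J,H \right)} = J^{2} H + 115 = H J^{2} + 115 = 115 + H J^{2}$)
$p - l{\left(r{\left(12 \right)},-55 \right)} = -3442 - \left(115 - 55 \left(\frac{94}{133}\right)^{2}\right) = -3442 - \left(115 - \frac{485980}{17689}\right) = -3442 - \frac{1548255}{17689} = - \frac{62433793}{17689}$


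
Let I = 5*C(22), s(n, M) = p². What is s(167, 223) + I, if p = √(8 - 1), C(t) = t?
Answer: 117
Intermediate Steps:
p = √7 ≈ 2.6458
s(n, M) = 7 (s(n, M) = (√7)² = 7)
I = 110 (I = 5*22 = 110)
s(167, 223) + I = 7 + 110 = 117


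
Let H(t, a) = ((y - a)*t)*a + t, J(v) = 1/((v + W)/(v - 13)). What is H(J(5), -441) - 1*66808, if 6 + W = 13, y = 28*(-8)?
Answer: -9032/3 ≈ -3010.7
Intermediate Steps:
y = -224
W = 7 (W = -6 + 13 = 7)
J(v) = (-13 + v)/(7 + v) (J(v) = 1/((v + 7)/(v - 13)) = 1/((7 + v)/(-13 + v)) = (-13 + v)/(7 + v))
H(t, a) = t + a*t*(-224 - a) (H(t, a) = ((-224 - a)*t)*a + t = (t*(-224 - a))*a + t = a*t*(-224 - a) + t = t + a*t*(-224 - a))
H(J(5), -441) - 1*66808 = ((-13 + 5)/(7 + 5))*(1 - 1*(-441)² - 224*(-441)) - 1*66808 = (-8/12)*(1 - 1*194481 + 98784) - 66808 = ((1/12)*(-8))*(1 - 194481 + 98784) - 66808 = -⅔*(-95696) - 66808 = 191392/3 - 66808 = -9032/3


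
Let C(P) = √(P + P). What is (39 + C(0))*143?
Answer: 5577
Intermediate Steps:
C(P) = √2*√P (C(P) = √(2*P) = √2*√P)
(39 + C(0))*143 = (39 + √2*√0)*143 = (39 + √2*0)*143 = (39 + 0)*143 = 39*143 = 5577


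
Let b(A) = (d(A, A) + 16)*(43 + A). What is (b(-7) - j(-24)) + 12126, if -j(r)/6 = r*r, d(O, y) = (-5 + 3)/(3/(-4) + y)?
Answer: 501186/31 ≈ 16167.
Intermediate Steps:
d(O, y) = -2/(-3/4 + y) (d(O, y) = -2/(3*(-1/4) + y) = -2/(-3/4 + y))
j(r) = -6*r**2 (j(r) = -6*r*r = -6*r**2)
b(A) = (16 - 8/(-3 + 4*A))*(43 + A) (b(A) = (-8/(-3 + 4*A) + 16)*(43 + A) = (16 - 8/(-3 + 4*A))*(43 + A))
(b(-7) - j(-24)) + 12126 = (8*(-301 + 8*(-7)**2 + 337*(-7))/(-3 + 4*(-7)) - (-6)*(-24)**2) + 12126 = (8*(-301 + 8*49 - 2359)/(-3 - 28) - (-6)*576) + 12126 = (8*(-301 + 392 - 2359)/(-31) - 1*(-3456)) + 12126 = (8*(-1/31)*(-2268) + 3456) + 12126 = (18144/31 + 3456) + 12126 = 125280/31 + 12126 = 501186/31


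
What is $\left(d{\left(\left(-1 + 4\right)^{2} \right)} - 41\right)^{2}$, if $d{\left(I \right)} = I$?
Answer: $1024$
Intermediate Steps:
$\left(d{\left(\left(-1 + 4\right)^{2} \right)} - 41\right)^{2} = \left(\left(-1 + 4\right)^{2} - 41\right)^{2} = \left(3^{2} - 41\right)^{2} = \left(9 - 41\right)^{2} = \left(-32\right)^{2} = 1024$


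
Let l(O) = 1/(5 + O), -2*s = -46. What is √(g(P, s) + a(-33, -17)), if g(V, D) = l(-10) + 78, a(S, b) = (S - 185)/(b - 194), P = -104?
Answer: 3*√9749255/1055 ≈ 8.8788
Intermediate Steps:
s = 23 (s = -½*(-46) = 23)
a(S, b) = (-185 + S)/(-194 + b)
g(V, D) = 389/5 (g(V, D) = 1/(5 - 10) + 78 = 1/(-5) + 78 = -⅕ + 78 = 389/5)
√(g(P, s) + a(-33, -17)) = √(389/5 + (-185 - 33)/(-194 - 17)) = √(389/5 - 218/(-211)) = √(389/5 - 1/211*(-218)) = √(389/5 + 218/211) = √(83169/1055) = 3*√9749255/1055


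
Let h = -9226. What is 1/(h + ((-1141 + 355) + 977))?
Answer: -1/9035 ≈ -0.00011068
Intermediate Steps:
1/(h + ((-1141 + 355) + 977)) = 1/(-9226 + ((-1141 + 355) + 977)) = 1/(-9226 + (-786 + 977)) = 1/(-9226 + 191) = 1/(-9035) = -1/9035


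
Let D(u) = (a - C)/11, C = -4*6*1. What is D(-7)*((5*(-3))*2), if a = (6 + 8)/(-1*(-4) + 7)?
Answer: -8340/121 ≈ -68.926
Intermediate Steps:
a = 14/11 (a = 14/(4 + 7) = 14/11 ≈ 1.2727)
C = -24 (C = -24*1 = -24)
D(u) = 278/121 (D(u) = (14/11 - 1*(-24))/11 = (14/11 + 24)*(1/11) = (278/11)*(1/11) = 278/121)
D(-7)*((5*(-3))*2) = 278*((5*(-3))*2)/121 = 278*(-15*2)/121 = (278/121)*(-30) = -8340/121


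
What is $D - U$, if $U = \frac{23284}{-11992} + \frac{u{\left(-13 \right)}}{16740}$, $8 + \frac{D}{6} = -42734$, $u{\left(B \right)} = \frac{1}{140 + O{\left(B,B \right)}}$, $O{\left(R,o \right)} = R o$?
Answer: $- \frac{1988466909452249}{7753817340} \approx -2.5645 \cdot 10^{5}$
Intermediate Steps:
$u{\left(B \right)} = \frac{1}{140 + B^{2}}$ ($u{\left(B \right)} = \frac{1}{140 + B B} = \frac{1}{140 + B^{2}}$)
$D = -256452$ ($D = -48 + 6 \left(-42734\right) = -48 - 256404 = -256452$)
$U = - \frac{15055025431}{7753817340}$ ($U = \frac{23284}{-11992} + \frac{1}{\left(140 + \left(-13\right)^{2}\right) 16740} = 23284 \left(- \frac{1}{11992}\right) + \frac{1}{140 + 169} \cdot \frac{1}{16740} = - \frac{5821}{2998} + \frac{1}{309} \cdot \frac{1}{16740} = - \frac{5821}{2998} + \frac{1}{5172660} = - \frac{15055025431}{7753817340} \approx -1.9416$)
$D - U = -256452 - - \frac{15055025431}{7753817340} = -256452 + \frac{15055025431}{7753817340} = - \frac{1988466909452249}{7753817340}$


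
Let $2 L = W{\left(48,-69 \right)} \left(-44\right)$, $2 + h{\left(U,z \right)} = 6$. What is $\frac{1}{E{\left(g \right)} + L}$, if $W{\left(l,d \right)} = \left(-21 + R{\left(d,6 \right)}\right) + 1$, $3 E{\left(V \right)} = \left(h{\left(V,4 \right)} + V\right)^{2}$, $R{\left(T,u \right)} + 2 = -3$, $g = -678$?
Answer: $\frac{3}{455926} \approx 6.58 \cdot 10^{-6}$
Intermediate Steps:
$h{\left(U,z \right)} = 4$ ($h{\left(U,z \right)} = -2 + 6 = 4$)
$R{\left(T,u \right)} = -5$ ($R{\left(T,u \right)} = -2 - 3 = -5$)
$E{\left(V \right)} = \frac{\left(4 + V\right)^{2}}{3}$
$W{\left(l,d \right)} = -25$ ($W{\left(l,d \right)} = \left(-21 - 5\right) + 1 = -26 + 1 = -25$)
$L = 550$ ($L = \frac{\left(-25\right) \left(-44\right)}{2} = \frac{1}{2} \cdot 1100 = 550$)
$\frac{1}{E{\left(g \right)} + L} = \frac{1}{\frac{\left(4 - 678\right)^{2}}{3} + 550} = \frac{1}{\frac{\left(-674\right)^{2}}{3} + 550} = \frac{1}{\frac{1}{3} \cdot 454276 + 550} = \frac{1}{\frac{454276}{3} + 550} = \frac{1}{\frac{455926}{3}} = \frac{3}{455926}$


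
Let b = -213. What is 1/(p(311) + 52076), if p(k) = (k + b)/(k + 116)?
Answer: 61/3176650 ≈ 1.9203e-5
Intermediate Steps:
p(k) = (-213 + k)/(116 + k) (p(k) = (k - 213)/(k + 116) = (-213 + k)/(116 + k))
1/(p(311) + 52076) = 1/((-213 + 311)/(116 + 311) + 52076) = 1/(98/427 + 52076) = 1/((1/427)*98 + 52076) = 1/(14/61 + 52076) = 1/(3176650/61) = 61/3176650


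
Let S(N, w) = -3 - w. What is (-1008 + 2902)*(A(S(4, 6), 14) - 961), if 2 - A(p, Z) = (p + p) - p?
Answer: -1799300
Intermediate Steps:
A(p, Z) = 2 - p (A(p, Z) = 2 - ((p + p) - p) = 2 - (2*p - p) = 2 - p)
(-1008 + 2902)*(A(S(4, 6), 14) - 961) = (-1008 + 2902)*((2 - (-3 - 1*6)) - 961) = 1894*((2 - (-3 - 6)) - 961) = 1894*((2 - 1*(-9)) - 961) = 1894*((2 + 9) - 961) = 1894*(11 - 961) = 1894*(-950) = -1799300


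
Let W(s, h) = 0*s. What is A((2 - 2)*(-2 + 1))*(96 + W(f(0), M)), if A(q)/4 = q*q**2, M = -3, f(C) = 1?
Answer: 0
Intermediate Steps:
A(q) = 4*q**3 (A(q) = 4*(q*q**2) = 4*q**3)
W(s, h) = 0
A((2 - 2)*(-2 + 1))*(96 + W(f(0), M)) = (4*((2 - 2)*(-2 + 1))**3)*(96 + 0) = (4*(0*(-1))**3)*96 = (4*0**3)*96 = (4*0)*96 = 0*96 = 0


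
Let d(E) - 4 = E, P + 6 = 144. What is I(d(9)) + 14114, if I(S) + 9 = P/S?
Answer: 183503/13 ≈ 14116.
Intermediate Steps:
P = 138 (P = -6 + 144 = 138)
d(E) = 4 + E
I(S) = -9 + 138/S
I(d(9)) + 14114 = (-9 + 138/(4 + 9)) + 14114 = (-9 + 138/13) + 14114 = 21/13 + 14114 = 183503/13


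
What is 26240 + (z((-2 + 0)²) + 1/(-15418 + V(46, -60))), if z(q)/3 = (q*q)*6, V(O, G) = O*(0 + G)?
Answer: 482225983/18178 ≈ 26528.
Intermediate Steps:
V(O, G) = G*O (V(O, G) = O*G = G*O)
z(q) = 18*q² (z(q) = 3*((q*q)*6) = 3*(q²*6) = 3*(6*q²) = 18*q²)
26240 + (z((-2 + 0)²) + 1/(-15418 + V(46, -60))) = 26240 + (18*((-2 + 0)²)² + 1/(-15418 - 60*46)) = 26240 + (18*((-2)²)² + 1/(-15418 - 2760)) = 26240 + (18*4² + 1/(-18178)) = 26240 + (18*16 - 1/18178) = 26240 + (288 - 1/18178) = 26240 + 5235263/18178 = 482225983/18178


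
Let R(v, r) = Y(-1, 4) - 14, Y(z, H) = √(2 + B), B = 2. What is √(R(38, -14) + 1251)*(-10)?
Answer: -10*√1239 ≈ -351.99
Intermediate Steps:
Y(z, H) = 2 (Y(z, H) = √(2 + 2) = √4 = 2)
R(v, r) = -12 (R(v, r) = 2 - 14 = -12)
√(R(38, -14) + 1251)*(-10) = √(-12 + 1251)*(-10) = √1239*(-10) = -10*√1239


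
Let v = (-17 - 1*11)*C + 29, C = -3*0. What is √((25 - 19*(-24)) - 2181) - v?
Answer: -29 + 10*I*√17 ≈ -29.0 + 41.231*I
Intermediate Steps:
C = 0
v = 29 (v = (-17 - 1*11)*0 + 29 = (-17 - 11)*0 + 29 = -28*0 + 29 = 0 + 29 = 29)
√((25 - 19*(-24)) - 2181) - v = √((25 - 19*(-24)) - 2181) - 1*29 = √((25 + 456) - 2181) - 29 = √(481 - 2181) - 29 = √(-1700) - 29 = 10*I*√17 - 29 = -29 + 10*I*√17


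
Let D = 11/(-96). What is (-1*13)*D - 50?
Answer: -4657/96 ≈ -48.510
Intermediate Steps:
D = -11/96 (D = 11*(-1/96) = -11/96 ≈ -0.11458)
(-1*13)*D - 50 = -1*13*(-11/96) - 50 = -13*(-11/96) - 50 = 143/96 - 50 = -4657/96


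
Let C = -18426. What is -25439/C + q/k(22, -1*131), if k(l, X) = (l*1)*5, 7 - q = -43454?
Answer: 18263879/46065 ≈ 396.48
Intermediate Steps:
q = 43461 (q = 7 - 1*(-43454) = 7 + 43454 = 43461)
k(l, X) = 5*l (k(l, X) = l*5 = 5*l)
-25439/C + q/k(22, -1*131) = -25439/(-18426) + 43461/((5*22)) = -25439*(-1/18426) + 43461/110 = 25439/18426 + 43461*(1/110) = 25439/18426 + 3951/10 = 18263879/46065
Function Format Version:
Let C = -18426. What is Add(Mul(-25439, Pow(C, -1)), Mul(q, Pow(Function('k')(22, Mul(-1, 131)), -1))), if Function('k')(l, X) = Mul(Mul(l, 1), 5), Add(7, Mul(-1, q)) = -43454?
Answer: Rational(18263879, 46065) ≈ 396.48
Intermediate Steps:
q = 43461 (q = Add(7, Mul(-1, -43454)) = Add(7, 43454) = 43461)
Function('k')(l, X) = Mul(5, l) (Function('k')(l, X) = Mul(l, 5) = Mul(5, l))
Add(Mul(-25439, Pow(C, -1)), Mul(q, Pow(Function('k')(22, Mul(-1, 131)), -1))) = Add(Mul(-25439, Pow(-18426, -1)), Mul(43461, Pow(Mul(5, 22), -1))) = Add(Mul(-25439, Rational(-1, 18426)), Mul(43461, Pow(110, -1))) = Add(Rational(25439, 18426), Mul(43461, Rational(1, 110))) = Add(Rational(25439, 18426), Rational(3951, 10)) = Rational(18263879, 46065)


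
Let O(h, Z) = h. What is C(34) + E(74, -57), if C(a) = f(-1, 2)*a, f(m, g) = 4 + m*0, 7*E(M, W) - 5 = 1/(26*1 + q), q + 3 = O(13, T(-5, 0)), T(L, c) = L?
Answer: 34453/252 ≈ 136.72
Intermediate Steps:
q = 10 (q = -3 + 13 = 10)
E(M, W) = 181/252 (E(M, W) = 5/7 + 1/(7*(26*1 + 10)) = 5/7 + 1/(7*(26 + 10)) = 5/7 + (⅐)/36 = 5/7 + (⅐)*(1/36) = 5/7 + 1/252 = 181/252)
f(m, g) = 4 (f(m, g) = 4 + 0 = 4)
C(a) = 4*a
C(34) + E(74, -57) = 4*34 + 181/252 = 136 + 181/252 = 34453/252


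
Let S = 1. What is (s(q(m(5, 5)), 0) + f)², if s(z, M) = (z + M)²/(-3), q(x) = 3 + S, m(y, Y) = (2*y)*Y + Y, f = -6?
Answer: 1156/9 ≈ 128.44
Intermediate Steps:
m(y, Y) = Y + 2*Y*y (m(y, Y) = 2*Y*y + Y = Y + 2*Y*y)
q(x) = 4 (q(x) = 3 + 1 = 4)
s(z, M) = -(M + z)²/3 (s(z, M) = (M + z)²*(-⅓) = -(M + z)²/3)
(s(q(m(5, 5)), 0) + f)² = (-(0 + 4)²/3 - 6)² = (-⅓*4² - 6)² = (-⅓*16 - 6)² = (-16/3 - 6)² = (-34/3)² = 1156/9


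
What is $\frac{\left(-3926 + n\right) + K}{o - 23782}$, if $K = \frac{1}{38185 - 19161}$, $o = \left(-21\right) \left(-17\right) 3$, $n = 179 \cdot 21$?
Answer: $\frac{3177007}{432054064} \approx 0.0073533$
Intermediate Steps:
$n = 3759$
$o = 1071$ ($o = 357 \cdot 3 = 1071$)
$K = \frac{1}{19024} \approx 5.2565 \cdot 10^{-5}$
$\frac{\left(-3926 + n\right) + K}{o - 23782} = \frac{\left(-3926 + 3759\right) + \frac{1}{19024}}{1071 - 23782} = \frac{-167 + \frac{1}{19024}}{1071 - 23782} = - \frac{3177007}{19024 \left(-22711\right)} = \left(- \frac{3177007}{19024}\right) \left(- \frac{1}{22711}\right) = \frac{3177007}{432054064}$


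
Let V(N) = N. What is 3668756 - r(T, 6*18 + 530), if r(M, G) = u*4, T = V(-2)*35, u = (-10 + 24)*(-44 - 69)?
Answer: 3675084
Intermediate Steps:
u = -1582 (u = 14*(-113) = -1582)
T = -70 (T = -2*35 = -70)
r(M, G) = -6328 (r(M, G) = -1582*4 = -6328)
3668756 - r(T, 6*18 + 530) = 3668756 - 1*(-6328) = 3668756 + 6328 = 3675084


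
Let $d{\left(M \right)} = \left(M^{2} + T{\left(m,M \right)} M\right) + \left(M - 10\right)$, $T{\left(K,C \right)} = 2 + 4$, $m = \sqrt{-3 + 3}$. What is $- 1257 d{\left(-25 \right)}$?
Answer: $-553080$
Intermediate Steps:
$m = 0$ ($m = \sqrt{0} = 0$)
$T{\left(K,C \right)} = 6$
$d{\left(M \right)} = -10 + M^{2} + 7 M$ ($d{\left(M \right)} = \left(M^{2} + 6 M\right) + \left(M - 10\right) = \left(M^{2} + 6 M\right) + \left(-10 + M\right) = -10 + M^{2} + 7 M$)
$- 1257 d{\left(-25 \right)} = - 1257 \left(-10 + \left(-25\right)^{2} + 7 \left(-25\right)\right) = - 1257 \left(-10 + 625 - 175\right) = \left(-1257\right) 440 = -553080$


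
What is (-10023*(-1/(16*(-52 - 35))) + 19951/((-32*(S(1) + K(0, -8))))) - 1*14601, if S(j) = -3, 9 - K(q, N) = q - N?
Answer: -26534241/1856 ≈ -14296.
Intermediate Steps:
K(q, N) = 9 + N - q (K(q, N) = 9 - (q - N) = 9 + (N - q) = 9 + N - q)
(-10023*(-1/(16*(-52 - 35))) + 19951/((-32*(S(1) + K(0, -8))))) - 1*14601 = (-10023*(-1/(16*(-52 - 35))) + 19951/((-32*(-3 + (9 - 8 - 1*0))))) - 1*14601 = (-10023/((-16*(-87))) + 19951/((-32*(-3 + (9 - 8 + 0))))) - 14601 = (-10023/1392 + 19951/((-32*(-3 + 1)))) - 14601 = (-10023*1/1392 + 19951/((-32*(-2)))) - 14601 = (-3341/464 + 19951/64) - 14601 = 565215/1856 - 14601 = -26534241/1856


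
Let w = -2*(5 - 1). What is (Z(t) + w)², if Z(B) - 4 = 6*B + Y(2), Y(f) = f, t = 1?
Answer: 16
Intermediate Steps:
w = -8 (w = -2*4 = -8)
Z(B) = 6 + 6*B (Z(B) = 4 + (6*B + 2) = 4 + (2 + 6*B) = 6 + 6*B)
(Z(t) + w)² = ((6 + 6*1) - 8)² = ((6 + 6) - 8)² = (12 - 8)² = 4² = 16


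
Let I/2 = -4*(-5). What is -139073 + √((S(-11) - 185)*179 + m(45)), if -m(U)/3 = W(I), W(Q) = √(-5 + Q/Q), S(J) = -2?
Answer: -139073 + √(-33473 - 6*I) ≈ -1.3907e+5 - 182.96*I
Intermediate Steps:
I = 40 (I = 2*(-4*(-5)) = 2*20 = 40)
W(Q) = 2*I (W(Q) = √(-5 + 1) = √(-4) = 2*I)
m(U) = -6*I
-139073 + √((S(-11) - 185)*179 + m(45)) = -139073 + √((-2 - 185)*179 - 6*I) = -139073 + √(-187*179 - 6*I) = -139073 + √(-33473 - 6*I)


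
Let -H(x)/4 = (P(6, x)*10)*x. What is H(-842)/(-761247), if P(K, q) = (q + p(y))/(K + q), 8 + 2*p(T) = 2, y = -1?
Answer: -7114900/159100623 ≈ -0.044720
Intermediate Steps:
p(T) = -3 (p(T) = -4 + (½)*2 = -4 + 1 = -3)
P(K, q) = (-3 + q)/(K + q) (P(K, q) = (q - 3)/(K + q) = (-3 + q)/(K + q))
H(x) = -40*x*(-3 + x)/(6 + x) (H(x) = -4*((-3 + x)/(6 + x))*10*x = -4*10*(-3 + x)/(6 + x)*x = -40*x*(-3 + x)/(6 + x))
H(-842)/(-761247) = (40*(-842)*(3 - 1*(-842))/(6 - 842))/(-761247) = (40*(-842)*(3 + 842)/(-836))*(-1/761247) = (40*(-842)*(-1/836)*845)*(-1/761247) = (7114900/209)*(-1/761247) = -7114900/159100623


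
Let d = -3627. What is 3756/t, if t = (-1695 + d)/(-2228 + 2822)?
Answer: -371844/887 ≈ -419.22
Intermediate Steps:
t = -887/99 (t = (-1695 - 3627)/(-2228 + 2822) = -5322/594 = -5322*1/594 = -887/99 ≈ -8.9596)
3756/t = 3756/(-887/99) = 3756*(-99/887) = -371844/887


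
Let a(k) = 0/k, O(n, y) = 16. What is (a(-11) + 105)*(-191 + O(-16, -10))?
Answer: -18375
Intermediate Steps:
a(k) = 0
(a(-11) + 105)*(-191 + O(-16, -10)) = (0 + 105)*(-191 + 16) = 105*(-175) = -18375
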